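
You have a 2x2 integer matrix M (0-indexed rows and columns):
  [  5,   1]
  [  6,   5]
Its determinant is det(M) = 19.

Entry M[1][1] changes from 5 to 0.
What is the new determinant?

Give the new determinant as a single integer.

det is linear in row 1: changing M[1][1] by delta changes det by delta * cofactor(1,1).
Cofactor C_11 = (-1)^(1+1) * minor(1,1) = 5
Entry delta = 0 - 5 = -5
Det delta = -5 * 5 = -25
New det = 19 + -25 = -6

Answer: -6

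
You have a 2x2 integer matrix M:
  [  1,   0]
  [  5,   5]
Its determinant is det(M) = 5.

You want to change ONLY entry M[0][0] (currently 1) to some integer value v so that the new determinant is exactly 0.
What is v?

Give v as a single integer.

det is linear in entry M[0][0]: det = old_det + (v - 1) * C_00
Cofactor C_00 = 5
Want det = 0: 5 + (v - 1) * 5 = 0
  (v - 1) = -5 / 5 = -1
  v = 1 + (-1) = 0

Answer: 0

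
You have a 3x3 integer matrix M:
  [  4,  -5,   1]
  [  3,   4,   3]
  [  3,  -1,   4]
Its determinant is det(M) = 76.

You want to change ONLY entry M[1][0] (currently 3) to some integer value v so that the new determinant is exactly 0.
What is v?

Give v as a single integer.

Answer: -1

Derivation:
det is linear in entry M[1][0]: det = old_det + (v - 3) * C_10
Cofactor C_10 = 19
Want det = 0: 76 + (v - 3) * 19 = 0
  (v - 3) = -76 / 19 = -4
  v = 3 + (-4) = -1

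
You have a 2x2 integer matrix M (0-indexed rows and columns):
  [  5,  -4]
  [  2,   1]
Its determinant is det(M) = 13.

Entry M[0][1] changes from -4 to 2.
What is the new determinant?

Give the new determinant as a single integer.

det is linear in row 0: changing M[0][1] by delta changes det by delta * cofactor(0,1).
Cofactor C_01 = (-1)^(0+1) * minor(0,1) = -2
Entry delta = 2 - -4 = 6
Det delta = 6 * -2 = -12
New det = 13 + -12 = 1

Answer: 1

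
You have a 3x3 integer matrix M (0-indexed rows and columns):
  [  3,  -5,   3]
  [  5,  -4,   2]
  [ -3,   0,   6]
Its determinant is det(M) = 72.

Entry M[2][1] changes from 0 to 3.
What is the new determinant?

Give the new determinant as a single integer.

Answer: 99

Derivation:
det is linear in row 2: changing M[2][1] by delta changes det by delta * cofactor(2,1).
Cofactor C_21 = (-1)^(2+1) * minor(2,1) = 9
Entry delta = 3 - 0 = 3
Det delta = 3 * 9 = 27
New det = 72 + 27 = 99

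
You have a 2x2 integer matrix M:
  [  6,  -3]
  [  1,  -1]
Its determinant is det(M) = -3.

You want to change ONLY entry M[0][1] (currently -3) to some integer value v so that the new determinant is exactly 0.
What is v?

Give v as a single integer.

det is linear in entry M[0][1]: det = old_det + (v - -3) * C_01
Cofactor C_01 = -1
Want det = 0: -3 + (v - -3) * -1 = 0
  (v - -3) = 3 / -1 = -3
  v = -3 + (-3) = -6

Answer: -6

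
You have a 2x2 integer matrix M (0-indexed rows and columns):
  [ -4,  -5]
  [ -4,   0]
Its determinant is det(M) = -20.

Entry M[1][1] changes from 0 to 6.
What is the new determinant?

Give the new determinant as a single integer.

Answer: -44

Derivation:
det is linear in row 1: changing M[1][1] by delta changes det by delta * cofactor(1,1).
Cofactor C_11 = (-1)^(1+1) * minor(1,1) = -4
Entry delta = 6 - 0 = 6
Det delta = 6 * -4 = -24
New det = -20 + -24 = -44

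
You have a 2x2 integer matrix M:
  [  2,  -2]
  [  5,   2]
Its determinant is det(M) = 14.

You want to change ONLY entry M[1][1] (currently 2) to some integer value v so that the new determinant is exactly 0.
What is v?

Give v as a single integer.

det is linear in entry M[1][1]: det = old_det + (v - 2) * C_11
Cofactor C_11 = 2
Want det = 0: 14 + (v - 2) * 2 = 0
  (v - 2) = -14 / 2 = -7
  v = 2 + (-7) = -5

Answer: -5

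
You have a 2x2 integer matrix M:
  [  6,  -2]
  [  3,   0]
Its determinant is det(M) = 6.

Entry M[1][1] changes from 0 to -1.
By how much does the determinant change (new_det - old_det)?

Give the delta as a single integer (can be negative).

Cofactor C_11 = 6
Entry delta = -1 - 0 = -1
Det delta = entry_delta * cofactor = -1 * 6 = -6

Answer: -6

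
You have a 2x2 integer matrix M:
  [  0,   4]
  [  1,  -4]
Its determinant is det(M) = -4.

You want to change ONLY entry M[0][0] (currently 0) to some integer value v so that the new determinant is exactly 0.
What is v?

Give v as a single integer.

Answer: -1

Derivation:
det is linear in entry M[0][0]: det = old_det + (v - 0) * C_00
Cofactor C_00 = -4
Want det = 0: -4 + (v - 0) * -4 = 0
  (v - 0) = 4 / -4 = -1
  v = 0 + (-1) = -1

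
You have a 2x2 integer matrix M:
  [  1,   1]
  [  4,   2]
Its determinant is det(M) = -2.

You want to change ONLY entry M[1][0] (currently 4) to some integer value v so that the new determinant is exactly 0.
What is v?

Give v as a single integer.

Answer: 2

Derivation:
det is linear in entry M[1][0]: det = old_det + (v - 4) * C_10
Cofactor C_10 = -1
Want det = 0: -2 + (v - 4) * -1 = 0
  (v - 4) = 2 / -1 = -2
  v = 4 + (-2) = 2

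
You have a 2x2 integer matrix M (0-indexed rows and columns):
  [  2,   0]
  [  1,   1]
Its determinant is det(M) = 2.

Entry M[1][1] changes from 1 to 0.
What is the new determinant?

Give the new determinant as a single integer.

Answer: 0

Derivation:
det is linear in row 1: changing M[1][1] by delta changes det by delta * cofactor(1,1).
Cofactor C_11 = (-1)^(1+1) * minor(1,1) = 2
Entry delta = 0 - 1 = -1
Det delta = -1 * 2 = -2
New det = 2 + -2 = 0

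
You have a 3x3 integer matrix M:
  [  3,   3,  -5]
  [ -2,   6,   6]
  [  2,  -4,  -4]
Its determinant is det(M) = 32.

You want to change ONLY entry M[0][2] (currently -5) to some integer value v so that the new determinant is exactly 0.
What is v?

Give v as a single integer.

det is linear in entry M[0][2]: det = old_det + (v - -5) * C_02
Cofactor C_02 = -4
Want det = 0: 32 + (v - -5) * -4 = 0
  (v - -5) = -32 / -4 = 8
  v = -5 + (8) = 3

Answer: 3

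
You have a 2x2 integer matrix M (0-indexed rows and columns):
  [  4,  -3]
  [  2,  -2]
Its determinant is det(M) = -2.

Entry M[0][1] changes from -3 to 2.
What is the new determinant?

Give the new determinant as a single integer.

Answer: -12

Derivation:
det is linear in row 0: changing M[0][1] by delta changes det by delta * cofactor(0,1).
Cofactor C_01 = (-1)^(0+1) * minor(0,1) = -2
Entry delta = 2 - -3 = 5
Det delta = 5 * -2 = -10
New det = -2 + -10 = -12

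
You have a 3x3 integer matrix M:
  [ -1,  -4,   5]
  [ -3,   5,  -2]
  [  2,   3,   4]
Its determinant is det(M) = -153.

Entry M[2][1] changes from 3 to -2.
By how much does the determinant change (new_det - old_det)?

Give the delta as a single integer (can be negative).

Answer: 85

Derivation:
Cofactor C_21 = -17
Entry delta = -2 - 3 = -5
Det delta = entry_delta * cofactor = -5 * -17 = 85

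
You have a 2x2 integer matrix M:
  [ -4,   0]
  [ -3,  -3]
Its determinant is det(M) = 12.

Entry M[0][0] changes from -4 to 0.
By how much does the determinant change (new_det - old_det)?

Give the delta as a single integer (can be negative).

Cofactor C_00 = -3
Entry delta = 0 - -4 = 4
Det delta = entry_delta * cofactor = 4 * -3 = -12

Answer: -12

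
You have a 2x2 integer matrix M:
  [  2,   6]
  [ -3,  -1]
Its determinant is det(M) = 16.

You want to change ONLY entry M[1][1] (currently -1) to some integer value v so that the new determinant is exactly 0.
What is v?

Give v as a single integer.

det is linear in entry M[1][1]: det = old_det + (v - -1) * C_11
Cofactor C_11 = 2
Want det = 0: 16 + (v - -1) * 2 = 0
  (v - -1) = -16 / 2 = -8
  v = -1 + (-8) = -9

Answer: -9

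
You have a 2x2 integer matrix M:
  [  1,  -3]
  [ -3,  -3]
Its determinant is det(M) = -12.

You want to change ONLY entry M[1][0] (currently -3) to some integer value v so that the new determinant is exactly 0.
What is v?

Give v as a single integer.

Answer: 1

Derivation:
det is linear in entry M[1][0]: det = old_det + (v - -3) * C_10
Cofactor C_10 = 3
Want det = 0: -12 + (v - -3) * 3 = 0
  (v - -3) = 12 / 3 = 4
  v = -3 + (4) = 1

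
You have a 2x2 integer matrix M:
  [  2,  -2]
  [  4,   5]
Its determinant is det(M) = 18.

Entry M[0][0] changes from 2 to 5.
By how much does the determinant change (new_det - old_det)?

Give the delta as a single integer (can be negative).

Answer: 15

Derivation:
Cofactor C_00 = 5
Entry delta = 5 - 2 = 3
Det delta = entry_delta * cofactor = 3 * 5 = 15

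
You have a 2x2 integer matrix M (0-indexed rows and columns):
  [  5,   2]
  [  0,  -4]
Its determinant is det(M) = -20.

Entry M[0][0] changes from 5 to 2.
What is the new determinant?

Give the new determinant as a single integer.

det is linear in row 0: changing M[0][0] by delta changes det by delta * cofactor(0,0).
Cofactor C_00 = (-1)^(0+0) * minor(0,0) = -4
Entry delta = 2 - 5 = -3
Det delta = -3 * -4 = 12
New det = -20 + 12 = -8

Answer: -8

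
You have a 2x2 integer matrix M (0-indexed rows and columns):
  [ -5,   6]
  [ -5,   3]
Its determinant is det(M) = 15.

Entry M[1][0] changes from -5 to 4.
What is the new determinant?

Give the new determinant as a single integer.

det is linear in row 1: changing M[1][0] by delta changes det by delta * cofactor(1,0).
Cofactor C_10 = (-1)^(1+0) * minor(1,0) = -6
Entry delta = 4 - -5 = 9
Det delta = 9 * -6 = -54
New det = 15 + -54 = -39

Answer: -39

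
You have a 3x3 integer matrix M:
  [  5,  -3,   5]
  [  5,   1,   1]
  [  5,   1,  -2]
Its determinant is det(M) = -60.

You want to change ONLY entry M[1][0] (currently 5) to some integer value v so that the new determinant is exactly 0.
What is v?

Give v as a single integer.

Answer: -55

Derivation:
det is linear in entry M[1][0]: det = old_det + (v - 5) * C_10
Cofactor C_10 = -1
Want det = 0: -60 + (v - 5) * -1 = 0
  (v - 5) = 60 / -1 = -60
  v = 5 + (-60) = -55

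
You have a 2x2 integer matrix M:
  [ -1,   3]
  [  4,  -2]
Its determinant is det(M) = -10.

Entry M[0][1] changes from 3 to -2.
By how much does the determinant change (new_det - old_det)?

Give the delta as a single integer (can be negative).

Cofactor C_01 = -4
Entry delta = -2 - 3 = -5
Det delta = entry_delta * cofactor = -5 * -4 = 20

Answer: 20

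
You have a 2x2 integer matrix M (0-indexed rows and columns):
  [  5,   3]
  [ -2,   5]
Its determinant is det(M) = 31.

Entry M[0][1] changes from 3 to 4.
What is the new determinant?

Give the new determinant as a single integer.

Answer: 33

Derivation:
det is linear in row 0: changing M[0][1] by delta changes det by delta * cofactor(0,1).
Cofactor C_01 = (-1)^(0+1) * minor(0,1) = 2
Entry delta = 4 - 3 = 1
Det delta = 1 * 2 = 2
New det = 31 + 2 = 33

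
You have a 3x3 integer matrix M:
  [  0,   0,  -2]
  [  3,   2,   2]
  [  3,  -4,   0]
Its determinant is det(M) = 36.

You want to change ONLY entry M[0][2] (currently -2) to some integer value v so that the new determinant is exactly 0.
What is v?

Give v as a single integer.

Answer: 0

Derivation:
det is linear in entry M[0][2]: det = old_det + (v - -2) * C_02
Cofactor C_02 = -18
Want det = 0: 36 + (v - -2) * -18 = 0
  (v - -2) = -36 / -18 = 2
  v = -2 + (2) = 0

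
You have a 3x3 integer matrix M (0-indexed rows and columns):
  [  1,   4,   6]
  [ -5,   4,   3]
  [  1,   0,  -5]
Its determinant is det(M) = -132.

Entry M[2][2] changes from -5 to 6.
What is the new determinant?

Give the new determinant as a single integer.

Answer: 132

Derivation:
det is linear in row 2: changing M[2][2] by delta changes det by delta * cofactor(2,2).
Cofactor C_22 = (-1)^(2+2) * minor(2,2) = 24
Entry delta = 6 - -5 = 11
Det delta = 11 * 24 = 264
New det = -132 + 264 = 132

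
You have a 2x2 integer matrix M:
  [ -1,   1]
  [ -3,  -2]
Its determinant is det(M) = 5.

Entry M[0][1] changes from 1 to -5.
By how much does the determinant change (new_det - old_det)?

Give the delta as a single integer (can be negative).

Cofactor C_01 = 3
Entry delta = -5 - 1 = -6
Det delta = entry_delta * cofactor = -6 * 3 = -18

Answer: -18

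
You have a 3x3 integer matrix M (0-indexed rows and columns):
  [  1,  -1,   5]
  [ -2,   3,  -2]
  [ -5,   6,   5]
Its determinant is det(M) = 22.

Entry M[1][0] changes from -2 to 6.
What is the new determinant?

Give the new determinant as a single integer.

det is linear in row 1: changing M[1][0] by delta changes det by delta * cofactor(1,0).
Cofactor C_10 = (-1)^(1+0) * minor(1,0) = 35
Entry delta = 6 - -2 = 8
Det delta = 8 * 35 = 280
New det = 22 + 280 = 302

Answer: 302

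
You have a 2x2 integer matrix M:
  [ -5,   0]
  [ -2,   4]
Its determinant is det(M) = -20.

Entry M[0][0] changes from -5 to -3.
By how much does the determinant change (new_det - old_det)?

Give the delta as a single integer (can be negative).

Cofactor C_00 = 4
Entry delta = -3 - -5 = 2
Det delta = entry_delta * cofactor = 2 * 4 = 8

Answer: 8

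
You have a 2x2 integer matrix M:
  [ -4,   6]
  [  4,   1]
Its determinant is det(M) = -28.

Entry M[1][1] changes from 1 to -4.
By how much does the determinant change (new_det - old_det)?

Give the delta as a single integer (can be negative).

Answer: 20

Derivation:
Cofactor C_11 = -4
Entry delta = -4 - 1 = -5
Det delta = entry_delta * cofactor = -5 * -4 = 20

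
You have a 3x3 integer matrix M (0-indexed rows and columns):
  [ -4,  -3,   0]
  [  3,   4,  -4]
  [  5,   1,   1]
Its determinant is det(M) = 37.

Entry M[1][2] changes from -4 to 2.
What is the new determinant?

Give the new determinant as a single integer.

det is linear in row 1: changing M[1][2] by delta changes det by delta * cofactor(1,2).
Cofactor C_12 = (-1)^(1+2) * minor(1,2) = -11
Entry delta = 2 - -4 = 6
Det delta = 6 * -11 = -66
New det = 37 + -66 = -29

Answer: -29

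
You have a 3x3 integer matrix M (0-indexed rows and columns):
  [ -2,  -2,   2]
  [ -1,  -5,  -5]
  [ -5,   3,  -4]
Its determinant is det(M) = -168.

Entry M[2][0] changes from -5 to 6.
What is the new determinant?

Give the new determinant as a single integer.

det is linear in row 2: changing M[2][0] by delta changes det by delta * cofactor(2,0).
Cofactor C_20 = (-1)^(2+0) * minor(2,0) = 20
Entry delta = 6 - -5 = 11
Det delta = 11 * 20 = 220
New det = -168 + 220 = 52

Answer: 52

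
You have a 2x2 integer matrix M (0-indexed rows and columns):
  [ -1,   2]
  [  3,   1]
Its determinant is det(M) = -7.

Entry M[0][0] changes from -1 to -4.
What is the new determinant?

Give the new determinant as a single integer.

det is linear in row 0: changing M[0][0] by delta changes det by delta * cofactor(0,0).
Cofactor C_00 = (-1)^(0+0) * minor(0,0) = 1
Entry delta = -4 - -1 = -3
Det delta = -3 * 1 = -3
New det = -7 + -3 = -10

Answer: -10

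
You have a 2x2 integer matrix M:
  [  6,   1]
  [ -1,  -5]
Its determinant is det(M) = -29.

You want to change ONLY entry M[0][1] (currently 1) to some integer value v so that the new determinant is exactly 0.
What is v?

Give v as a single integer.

Answer: 30

Derivation:
det is linear in entry M[0][1]: det = old_det + (v - 1) * C_01
Cofactor C_01 = 1
Want det = 0: -29 + (v - 1) * 1 = 0
  (v - 1) = 29 / 1 = 29
  v = 1 + (29) = 30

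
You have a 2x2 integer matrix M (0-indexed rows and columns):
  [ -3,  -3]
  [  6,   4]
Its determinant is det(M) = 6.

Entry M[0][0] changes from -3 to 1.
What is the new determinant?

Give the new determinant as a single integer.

Answer: 22

Derivation:
det is linear in row 0: changing M[0][0] by delta changes det by delta * cofactor(0,0).
Cofactor C_00 = (-1)^(0+0) * minor(0,0) = 4
Entry delta = 1 - -3 = 4
Det delta = 4 * 4 = 16
New det = 6 + 16 = 22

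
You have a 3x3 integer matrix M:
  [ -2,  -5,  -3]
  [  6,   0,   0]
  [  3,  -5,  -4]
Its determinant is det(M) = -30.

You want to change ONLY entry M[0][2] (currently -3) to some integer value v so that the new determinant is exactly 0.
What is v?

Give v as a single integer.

det is linear in entry M[0][2]: det = old_det + (v - -3) * C_02
Cofactor C_02 = -30
Want det = 0: -30 + (v - -3) * -30 = 0
  (v - -3) = 30 / -30 = -1
  v = -3 + (-1) = -4

Answer: -4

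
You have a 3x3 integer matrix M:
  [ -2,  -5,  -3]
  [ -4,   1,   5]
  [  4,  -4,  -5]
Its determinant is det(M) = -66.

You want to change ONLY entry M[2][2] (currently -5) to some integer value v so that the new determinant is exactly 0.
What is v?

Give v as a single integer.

det is linear in entry M[2][2]: det = old_det + (v - -5) * C_22
Cofactor C_22 = -22
Want det = 0: -66 + (v - -5) * -22 = 0
  (v - -5) = 66 / -22 = -3
  v = -5 + (-3) = -8

Answer: -8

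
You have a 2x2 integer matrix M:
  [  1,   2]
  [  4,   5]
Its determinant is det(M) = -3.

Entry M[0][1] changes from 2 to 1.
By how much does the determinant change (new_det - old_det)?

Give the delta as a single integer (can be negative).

Cofactor C_01 = -4
Entry delta = 1 - 2 = -1
Det delta = entry_delta * cofactor = -1 * -4 = 4

Answer: 4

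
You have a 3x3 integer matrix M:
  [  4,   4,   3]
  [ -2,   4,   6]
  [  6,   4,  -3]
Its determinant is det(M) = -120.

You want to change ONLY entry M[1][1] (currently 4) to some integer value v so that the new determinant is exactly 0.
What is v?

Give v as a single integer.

det is linear in entry M[1][1]: det = old_det + (v - 4) * C_11
Cofactor C_11 = -30
Want det = 0: -120 + (v - 4) * -30 = 0
  (v - 4) = 120 / -30 = -4
  v = 4 + (-4) = 0

Answer: 0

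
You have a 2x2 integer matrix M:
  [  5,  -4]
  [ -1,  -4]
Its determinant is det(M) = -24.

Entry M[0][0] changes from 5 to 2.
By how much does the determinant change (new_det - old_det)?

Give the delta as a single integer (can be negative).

Answer: 12

Derivation:
Cofactor C_00 = -4
Entry delta = 2 - 5 = -3
Det delta = entry_delta * cofactor = -3 * -4 = 12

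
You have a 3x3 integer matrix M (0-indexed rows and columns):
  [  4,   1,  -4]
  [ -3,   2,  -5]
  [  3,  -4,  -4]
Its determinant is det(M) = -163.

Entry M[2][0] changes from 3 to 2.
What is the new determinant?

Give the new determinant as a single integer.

det is linear in row 2: changing M[2][0] by delta changes det by delta * cofactor(2,0).
Cofactor C_20 = (-1)^(2+0) * minor(2,0) = 3
Entry delta = 2 - 3 = -1
Det delta = -1 * 3 = -3
New det = -163 + -3 = -166

Answer: -166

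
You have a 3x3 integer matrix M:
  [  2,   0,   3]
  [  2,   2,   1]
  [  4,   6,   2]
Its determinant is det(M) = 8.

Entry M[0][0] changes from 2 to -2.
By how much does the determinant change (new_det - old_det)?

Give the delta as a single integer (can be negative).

Cofactor C_00 = -2
Entry delta = -2 - 2 = -4
Det delta = entry_delta * cofactor = -4 * -2 = 8

Answer: 8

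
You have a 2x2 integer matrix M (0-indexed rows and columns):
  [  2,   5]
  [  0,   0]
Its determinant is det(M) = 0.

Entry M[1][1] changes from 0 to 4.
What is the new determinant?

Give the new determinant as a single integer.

Answer: 8

Derivation:
det is linear in row 1: changing M[1][1] by delta changes det by delta * cofactor(1,1).
Cofactor C_11 = (-1)^(1+1) * minor(1,1) = 2
Entry delta = 4 - 0 = 4
Det delta = 4 * 2 = 8
New det = 0 + 8 = 8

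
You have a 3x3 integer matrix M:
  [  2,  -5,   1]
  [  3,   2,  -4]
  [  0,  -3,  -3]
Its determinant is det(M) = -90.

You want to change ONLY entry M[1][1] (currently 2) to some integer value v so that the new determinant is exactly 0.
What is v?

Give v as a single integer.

det is linear in entry M[1][1]: det = old_det + (v - 2) * C_11
Cofactor C_11 = -6
Want det = 0: -90 + (v - 2) * -6 = 0
  (v - 2) = 90 / -6 = -15
  v = 2 + (-15) = -13

Answer: -13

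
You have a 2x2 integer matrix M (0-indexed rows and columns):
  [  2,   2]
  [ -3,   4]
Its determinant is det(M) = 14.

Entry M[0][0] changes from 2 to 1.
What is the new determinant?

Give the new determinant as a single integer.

Answer: 10

Derivation:
det is linear in row 0: changing M[0][0] by delta changes det by delta * cofactor(0,0).
Cofactor C_00 = (-1)^(0+0) * minor(0,0) = 4
Entry delta = 1 - 2 = -1
Det delta = -1 * 4 = -4
New det = 14 + -4 = 10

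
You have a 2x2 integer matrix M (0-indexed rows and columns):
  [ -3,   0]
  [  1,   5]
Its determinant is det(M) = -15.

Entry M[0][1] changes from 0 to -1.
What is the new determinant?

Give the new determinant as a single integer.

Answer: -14

Derivation:
det is linear in row 0: changing M[0][1] by delta changes det by delta * cofactor(0,1).
Cofactor C_01 = (-1)^(0+1) * minor(0,1) = -1
Entry delta = -1 - 0 = -1
Det delta = -1 * -1 = 1
New det = -15 + 1 = -14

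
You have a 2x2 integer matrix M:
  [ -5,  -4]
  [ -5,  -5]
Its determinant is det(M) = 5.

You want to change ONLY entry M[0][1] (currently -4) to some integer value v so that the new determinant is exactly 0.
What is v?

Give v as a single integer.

Answer: -5

Derivation:
det is linear in entry M[0][1]: det = old_det + (v - -4) * C_01
Cofactor C_01 = 5
Want det = 0: 5 + (v - -4) * 5 = 0
  (v - -4) = -5 / 5 = -1
  v = -4 + (-1) = -5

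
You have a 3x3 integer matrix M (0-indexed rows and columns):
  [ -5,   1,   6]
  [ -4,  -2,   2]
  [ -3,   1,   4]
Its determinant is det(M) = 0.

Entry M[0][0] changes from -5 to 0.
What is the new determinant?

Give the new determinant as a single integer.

det is linear in row 0: changing M[0][0] by delta changes det by delta * cofactor(0,0).
Cofactor C_00 = (-1)^(0+0) * minor(0,0) = -10
Entry delta = 0 - -5 = 5
Det delta = 5 * -10 = -50
New det = 0 + -50 = -50

Answer: -50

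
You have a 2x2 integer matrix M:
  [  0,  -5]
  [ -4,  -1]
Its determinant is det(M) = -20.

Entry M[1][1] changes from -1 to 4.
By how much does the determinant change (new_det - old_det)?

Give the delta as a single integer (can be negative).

Cofactor C_11 = 0
Entry delta = 4 - -1 = 5
Det delta = entry_delta * cofactor = 5 * 0 = 0

Answer: 0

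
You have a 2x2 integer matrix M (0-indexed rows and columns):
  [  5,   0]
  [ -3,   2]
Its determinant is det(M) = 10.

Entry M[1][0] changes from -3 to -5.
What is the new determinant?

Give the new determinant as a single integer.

det is linear in row 1: changing M[1][0] by delta changes det by delta * cofactor(1,0).
Cofactor C_10 = (-1)^(1+0) * minor(1,0) = 0
Entry delta = -5 - -3 = -2
Det delta = -2 * 0 = 0
New det = 10 + 0 = 10

Answer: 10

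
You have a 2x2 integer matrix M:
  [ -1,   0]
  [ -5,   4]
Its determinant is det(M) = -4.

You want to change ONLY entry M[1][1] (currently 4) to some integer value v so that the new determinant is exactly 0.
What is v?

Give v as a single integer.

det is linear in entry M[1][1]: det = old_det + (v - 4) * C_11
Cofactor C_11 = -1
Want det = 0: -4 + (v - 4) * -1 = 0
  (v - 4) = 4 / -1 = -4
  v = 4 + (-4) = 0

Answer: 0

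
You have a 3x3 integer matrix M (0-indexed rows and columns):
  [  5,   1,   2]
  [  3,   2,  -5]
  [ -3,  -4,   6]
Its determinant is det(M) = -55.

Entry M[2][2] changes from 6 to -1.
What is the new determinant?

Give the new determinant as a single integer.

det is linear in row 2: changing M[2][2] by delta changes det by delta * cofactor(2,2).
Cofactor C_22 = (-1)^(2+2) * minor(2,2) = 7
Entry delta = -1 - 6 = -7
Det delta = -7 * 7 = -49
New det = -55 + -49 = -104

Answer: -104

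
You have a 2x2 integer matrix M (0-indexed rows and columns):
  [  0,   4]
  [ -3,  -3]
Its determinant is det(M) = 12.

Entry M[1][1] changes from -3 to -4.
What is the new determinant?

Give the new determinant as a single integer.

det is linear in row 1: changing M[1][1] by delta changes det by delta * cofactor(1,1).
Cofactor C_11 = (-1)^(1+1) * minor(1,1) = 0
Entry delta = -4 - -3 = -1
Det delta = -1 * 0 = 0
New det = 12 + 0 = 12

Answer: 12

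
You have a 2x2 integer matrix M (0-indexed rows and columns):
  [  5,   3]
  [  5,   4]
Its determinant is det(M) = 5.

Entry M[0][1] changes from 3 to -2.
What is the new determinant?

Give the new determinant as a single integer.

det is linear in row 0: changing M[0][1] by delta changes det by delta * cofactor(0,1).
Cofactor C_01 = (-1)^(0+1) * minor(0,1) = -5
Entry delta = -2 - 3 = -5
Det delta = -5 * -5 = 25
New det = 5 + 25 = 30

Answer: 30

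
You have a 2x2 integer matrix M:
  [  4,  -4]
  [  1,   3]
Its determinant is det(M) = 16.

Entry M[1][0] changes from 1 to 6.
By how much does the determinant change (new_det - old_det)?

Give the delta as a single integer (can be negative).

Cofactor C_10 = 4
Entry delta = 6 - 1 = 5
Det delta = entry_delta * cofactor = 5 * 4 = 20

Answer: 20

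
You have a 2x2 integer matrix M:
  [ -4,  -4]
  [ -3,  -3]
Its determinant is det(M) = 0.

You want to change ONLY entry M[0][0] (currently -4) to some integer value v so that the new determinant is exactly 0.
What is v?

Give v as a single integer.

Answer: -4

Derivation:
det is linear in entry M[0][0]: det = old_det + (v - -4) * C_00
Cofactor C_00 = -3
Want det = 0: 0 + (v - -4) * -3 = 0
  (v - -4) = 0 / -3 = 0
  v = -4 + (0) = -4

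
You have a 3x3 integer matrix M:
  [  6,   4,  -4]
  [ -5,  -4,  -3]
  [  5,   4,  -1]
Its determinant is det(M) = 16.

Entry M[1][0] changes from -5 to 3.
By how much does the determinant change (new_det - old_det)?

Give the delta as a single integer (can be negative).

Cofactor C_10 = -12
Entry delta = 3 - -5 = 8
Det delta = entry_delta * cofactor = 8 * -12 = -96

Answer: -96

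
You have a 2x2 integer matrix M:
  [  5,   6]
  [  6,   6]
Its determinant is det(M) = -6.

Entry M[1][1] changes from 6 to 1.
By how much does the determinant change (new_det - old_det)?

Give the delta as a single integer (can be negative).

Answer: -25

Derivation:
Cofactor C_11 = 5
Entry delta = 1 - 6 = -5
Det delta = entry_delta * cofactor = -5 * 5 = -25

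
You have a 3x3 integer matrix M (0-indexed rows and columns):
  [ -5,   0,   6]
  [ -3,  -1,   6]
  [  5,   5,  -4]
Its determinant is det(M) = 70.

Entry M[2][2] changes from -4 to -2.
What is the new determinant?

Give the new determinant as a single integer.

Answer: 80

Derivation:
det is linear in row 2: changing M[2][2] by delta changes det by delta * cofactor(2,2).
Cofactor C_22 = (-1)^(2+2) * minor(2,2) = 5
Entry delta = -2 - -4 = 2
Det delta = 2 * 5 = 10
New det = 70 + 10 = 80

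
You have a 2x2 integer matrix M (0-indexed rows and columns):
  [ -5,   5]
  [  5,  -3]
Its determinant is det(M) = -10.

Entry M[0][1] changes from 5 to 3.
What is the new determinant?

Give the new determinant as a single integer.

Answer: 0

Derivation:
det is linear in row 0: changing M[0][1] by delta changes det by delta * cofactor(0,1).
Cofactor C_01 = (-1)^(0+1) * minor(0,1) = -5
Entry delta = 3 - 5 = -2
Det delta = -2 * -5 = 10
New det = -10 + 10 = 0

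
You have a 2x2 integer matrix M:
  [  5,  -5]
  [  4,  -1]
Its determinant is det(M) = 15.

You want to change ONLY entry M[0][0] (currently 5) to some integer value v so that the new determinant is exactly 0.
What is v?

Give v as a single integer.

det is linear in entry M[0][0]: det = old_det + (v - 5) * C_00
Cofactor C_00 = -1
Want det = 0: 15 + (v - 5) * -1 = 0
  (v - 5) = -15 / -1 = 15
  v = 5 + (15) = 20

Answer: 20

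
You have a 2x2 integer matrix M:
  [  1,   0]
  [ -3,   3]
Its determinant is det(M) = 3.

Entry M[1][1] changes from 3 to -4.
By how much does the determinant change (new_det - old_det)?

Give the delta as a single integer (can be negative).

Cofactor C_11 = 1
Entry delta = -4 - 3 = -7
Det delta = entry_delta * cofactor = -7 * 1 = -7

Answer: -7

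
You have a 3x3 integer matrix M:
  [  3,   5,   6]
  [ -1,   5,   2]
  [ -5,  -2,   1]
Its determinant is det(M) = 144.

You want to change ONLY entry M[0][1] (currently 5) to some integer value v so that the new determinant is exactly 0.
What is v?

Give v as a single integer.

det is linear in entry M[0][1]: det = old_det + (v - 5) * C_01
Cofactor C_01 = -9
Want det = 0: 144 + (v - 5) * -9 = 0
  (v - 5) = -144 / -9 = 16
  v = 5 + (16) = 21

Answer: 21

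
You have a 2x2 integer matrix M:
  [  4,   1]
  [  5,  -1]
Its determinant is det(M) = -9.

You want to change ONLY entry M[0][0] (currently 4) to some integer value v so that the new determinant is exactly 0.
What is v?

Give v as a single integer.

det is linear in entry M[0][0]: det = old_det + (v - 4) * C_00
Cofactor C_00 = -1
Want det = 0: -9 + (v - 4) * -1 = 0
  (v - 4) = 9 / -1 = -9
  v = 4 + (-9) = -5

Answer: -5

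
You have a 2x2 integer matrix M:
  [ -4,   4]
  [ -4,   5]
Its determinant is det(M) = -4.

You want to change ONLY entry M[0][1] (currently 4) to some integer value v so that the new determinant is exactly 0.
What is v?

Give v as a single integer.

det is linear in entry M[0][1]: det = old_det + (v - 4) * C_01
Cofactor C_01 = 4
Want det = 0: -4 + (v - 4) * 4 = 0
  (v - 4) = 4 / 4 = 1
  v = 4 + (1) = 5

Answer: 5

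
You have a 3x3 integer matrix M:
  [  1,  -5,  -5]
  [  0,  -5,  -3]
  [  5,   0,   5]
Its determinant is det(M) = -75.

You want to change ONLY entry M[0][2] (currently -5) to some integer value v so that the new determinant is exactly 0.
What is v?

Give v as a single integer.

det is linear in entry M[0][2]: det = old_det + (v - -5) * C_02
Cofactor C_02 = 25
Want det = 0: -75 + (v - -5) * 25 = 0
  (v - -5) = 75 / 25 = 3
  v = -5 + (3) = -2

Answer: -2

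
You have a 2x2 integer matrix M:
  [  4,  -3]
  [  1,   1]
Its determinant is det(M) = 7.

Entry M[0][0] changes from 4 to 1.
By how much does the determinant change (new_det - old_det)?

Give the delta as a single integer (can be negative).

Answer: -3

Derivation:
Cofactor C_00 = 1
Entry delta = 1 - 4 = -3
Det delta = entry_delta * cofactor = -3 * 1 = -3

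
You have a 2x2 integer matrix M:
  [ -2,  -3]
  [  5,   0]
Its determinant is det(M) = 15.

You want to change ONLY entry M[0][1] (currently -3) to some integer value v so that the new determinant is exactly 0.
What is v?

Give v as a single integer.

det is linear in entry M[0][1]: det = old_det + (v - -3) * C_01
Cofactor C_01 = -5
Want det = 0: 15 + (v - -3) * -5 = 0
  (v - -3) = -15 / -5 = 3
  v = -3 + (3) = 0

Answer: 0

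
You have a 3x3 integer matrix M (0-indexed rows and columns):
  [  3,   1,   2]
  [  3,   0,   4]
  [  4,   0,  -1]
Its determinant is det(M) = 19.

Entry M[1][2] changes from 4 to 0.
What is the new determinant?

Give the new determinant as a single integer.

Answer: 3

Derivation:
det is linear in row 1: changing M[1][2] by delta changes det by delta * cofactor(1,2).
Cofactor C_12 = (-1)^(1+2) * minor(1,2) = 4
Entry delta = 0 - 4 = -4
Det delta = -4 * 4 = -16
New det = 19 + -16 = 3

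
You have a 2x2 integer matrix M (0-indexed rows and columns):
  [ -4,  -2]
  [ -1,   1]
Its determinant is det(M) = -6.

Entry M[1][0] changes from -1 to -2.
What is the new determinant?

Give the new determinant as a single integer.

Answer: -8

Derivation:
det is linear in row 1: changing M[1][0] by delta changes det by delta * cofactor(1,0).
Cofactor C_10 = (-1)^(1+0) * minor(1,0) = 2
Entry delta = -2 - -1 = -1
Det delta = -1 * 2 = -2
New det = -6 + -2 = -8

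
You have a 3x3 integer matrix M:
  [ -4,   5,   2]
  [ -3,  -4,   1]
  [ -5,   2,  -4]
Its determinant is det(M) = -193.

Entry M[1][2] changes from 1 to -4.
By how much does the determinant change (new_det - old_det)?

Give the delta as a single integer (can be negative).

Answer: 85

Derivation:
Cofactor C_12 = -17
Entry delta = -4 - 1 = -5
Det delta = entry_delta * cofactor = -5 * -17 = 85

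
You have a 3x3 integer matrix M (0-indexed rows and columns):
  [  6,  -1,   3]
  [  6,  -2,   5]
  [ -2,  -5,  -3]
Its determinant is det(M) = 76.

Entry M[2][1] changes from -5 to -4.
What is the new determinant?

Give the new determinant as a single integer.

Answer: 64

Derivation:
det is linear in row 2: changing M[2][1] by delta changes det by delta * cofactor(2,1).
Cofactor C_21 = (-1)^(2+1) * minor(2,1) = -12
Entry delta = -4 - -5 = 1
Det delta = 1 * -12 = -12
New det = 76 + -12 = 64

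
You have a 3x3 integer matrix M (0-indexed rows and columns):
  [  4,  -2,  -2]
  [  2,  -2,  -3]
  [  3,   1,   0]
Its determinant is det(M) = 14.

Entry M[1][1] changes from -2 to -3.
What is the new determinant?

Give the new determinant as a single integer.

Answer: 8

Derivation:
det is linear in row 1: changing M[1][1] by delta changes det by delta * cofactor(1,1).
Cofactor C_11 = (-1)^(1+1) * minor(1,1) = 6
Entry delta = -3 - -2 = -1
Det delta = -1 * 6 = -6
New det = 14 + -6 = 8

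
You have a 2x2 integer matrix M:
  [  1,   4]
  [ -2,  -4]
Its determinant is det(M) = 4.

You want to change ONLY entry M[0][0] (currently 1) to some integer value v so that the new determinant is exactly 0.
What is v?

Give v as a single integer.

det is linear in entry M[0][0]: det = old_det + (v - 1) * C_00
Cofactor C_00 = -4
Want det = 0: 4 + (v - 1) * -4 = 0
  (v - 1) = -4 / -4 = 1
  v = 1 + (1) = 2

Answer: 2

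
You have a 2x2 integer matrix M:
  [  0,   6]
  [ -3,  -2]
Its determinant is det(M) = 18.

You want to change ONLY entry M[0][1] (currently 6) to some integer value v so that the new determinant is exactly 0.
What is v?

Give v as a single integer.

Answer: 0

Derivation:
det is linear in entry M[0][1]: det = old_det + (v - 6) * C_01
Cofactor C_01 = 3
Want det = 0: 18 + (v - 6) * 3 = 0
  (v - 6) = -18 / 3 = -6
  v = 6 + (-6) = 0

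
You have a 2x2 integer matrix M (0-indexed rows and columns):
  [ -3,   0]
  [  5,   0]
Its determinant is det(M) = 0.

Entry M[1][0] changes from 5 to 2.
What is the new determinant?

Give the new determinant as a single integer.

det is linear in row 1: changing M[1][0] by delta changes det by delta * cofactor(1,0).
Cofactor C_10 = (-1)^(1+0) * minor(1,0) = 0
Entry delta = 2 - 5 = -3
Det delta = -3 * 0 = 0
New det = 0 + 0 = 0

Answer: 0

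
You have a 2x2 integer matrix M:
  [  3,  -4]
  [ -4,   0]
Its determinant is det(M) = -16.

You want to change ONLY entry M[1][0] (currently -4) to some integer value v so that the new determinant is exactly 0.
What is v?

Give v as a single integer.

Answer: 0

Derivation:
det is linear in entry M[1][0]: det = old_det + (v - -4) * C_10
Cofactor C_10 = 4
Want det = 0: -16 + (v - -4) * 4 = 0
  (v - -4) = 16 / 4 = 4
  v = -4 + (4) = 0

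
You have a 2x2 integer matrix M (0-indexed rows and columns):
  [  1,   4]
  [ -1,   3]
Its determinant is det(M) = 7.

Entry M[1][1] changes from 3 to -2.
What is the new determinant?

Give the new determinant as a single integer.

det is linear in row 1: changing M[1][1] by delta changes det by delta * cofactor(1,1).
Cofactor C_11 = (-1)^(1+1) * minor(1,1) = 1
Entry delta = -2 - 3 = -5
Det delta = -5 * 1 = -5
New det = 7 + -5 = 2

Answer: 2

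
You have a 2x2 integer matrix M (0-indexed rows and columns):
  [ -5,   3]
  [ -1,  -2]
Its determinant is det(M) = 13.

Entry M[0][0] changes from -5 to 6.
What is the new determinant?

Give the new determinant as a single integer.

Answer: -9

Derivation:
det is linear in row 0: changing M[0][0] by delta changes det by delta * cofactor(0,0).
Cofactor C_00 = (-1)^(0+0) * minor(0,0) = -2
Entry delta = 6 - -5 = 11
Det delta = 11 * -2 = -22
New det = 13 + -22 = -9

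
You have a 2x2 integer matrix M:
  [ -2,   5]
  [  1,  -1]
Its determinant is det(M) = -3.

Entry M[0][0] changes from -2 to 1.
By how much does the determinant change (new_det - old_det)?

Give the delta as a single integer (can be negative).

Cofactor C_00 = -1
Entry delta = 1 - -2 = 3
Det delta = entry_delta * cofactor = 3 * -1 = -3

Answer: -3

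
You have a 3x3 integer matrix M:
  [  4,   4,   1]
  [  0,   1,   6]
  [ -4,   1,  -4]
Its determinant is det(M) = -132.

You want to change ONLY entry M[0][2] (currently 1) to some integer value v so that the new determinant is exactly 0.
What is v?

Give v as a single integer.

det is linear in entry M[0][2]: det = old_det + (v - 1) * C_02
Cofactor C_02 = 4
Want det = 0: -132 + (v - 1) * 4 = 0
  (v - 1) = 132 / 4 = 33
  v = 1 + (33) = 34

Answer: 34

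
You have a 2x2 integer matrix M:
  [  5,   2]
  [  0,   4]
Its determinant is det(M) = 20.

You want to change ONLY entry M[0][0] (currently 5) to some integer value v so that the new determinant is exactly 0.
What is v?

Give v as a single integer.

det is linear in entry M[0][0]: det = old_det + (v - 5) * C_00
Cofactor C_00 = 4
Want det = 0: 20 + (v - 5) * 4 = 0
  (v - 5) = -20 / 4 = -5
  v = 5 + (-5) = 0

Answer: 0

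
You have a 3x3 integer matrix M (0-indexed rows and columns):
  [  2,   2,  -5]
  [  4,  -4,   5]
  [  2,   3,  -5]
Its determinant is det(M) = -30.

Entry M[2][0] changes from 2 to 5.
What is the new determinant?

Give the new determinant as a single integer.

det is linear in row 2: changing M[2][0] by delta changes det by delta * cofactor(2,0).
Cofactor C_20 = (-1)^(2+0) * minor(2,0) = -10
Entry delta = 5 - 2 = 3
Det delta = 3 * -10 = -30
New det = -30 + -30 = -60

Answer: -60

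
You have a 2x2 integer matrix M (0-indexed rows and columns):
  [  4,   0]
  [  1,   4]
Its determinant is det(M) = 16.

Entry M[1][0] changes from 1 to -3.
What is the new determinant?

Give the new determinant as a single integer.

det is linear in row 1: changing M[1][0] by delta changes det by delta * cofactor(1,0).
Cofactor C_10 = (-1)^(1+0) * minor(1,0) = 0
Entry delta = -3 - 1 = -4
Det delta = -4 * 0 = 0
New det = 16 + 0 = 16

Answer: 16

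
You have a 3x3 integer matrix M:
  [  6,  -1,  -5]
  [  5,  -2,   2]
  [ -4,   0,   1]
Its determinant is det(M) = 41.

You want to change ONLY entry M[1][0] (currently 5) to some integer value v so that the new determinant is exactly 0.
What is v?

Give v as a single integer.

det is linear in entry M[1][0]: det = old_det + (v - 5) * C_10
Cofactor C_10 = 1
Want det = 0: 41 + (v - 5) * 1 = 0
  (v - 5) = -41 / 1 = -41
  v = 5 + (-41) = -36

Answer: -36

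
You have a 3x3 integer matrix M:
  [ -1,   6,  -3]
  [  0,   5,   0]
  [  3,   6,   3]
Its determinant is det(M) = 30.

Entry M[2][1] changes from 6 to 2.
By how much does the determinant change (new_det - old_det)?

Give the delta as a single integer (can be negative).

Cofactor C_21 = 0
Entry delta = 2 - 6 = -4
Det delta = entry_delta * cofactor = -4 * 0 = 0

Answer: 0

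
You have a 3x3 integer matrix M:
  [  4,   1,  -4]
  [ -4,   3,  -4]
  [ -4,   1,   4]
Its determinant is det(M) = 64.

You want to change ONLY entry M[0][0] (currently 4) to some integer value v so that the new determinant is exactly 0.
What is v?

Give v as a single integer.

det is linear in entry M[0][0]: det = old_det + (v - 4) * C_00
Cofactor C_00 = 16
Want det = 0: 64 + (v - 4) * 16 = 0
  (v - 4) = -64 / 16 = -4
  v = 4 + (-4) = 0

Answer: 0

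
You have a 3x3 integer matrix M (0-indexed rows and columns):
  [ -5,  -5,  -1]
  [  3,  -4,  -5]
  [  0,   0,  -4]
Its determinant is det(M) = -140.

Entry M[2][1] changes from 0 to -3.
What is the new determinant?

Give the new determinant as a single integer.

Answer: -56

Derivation:
det is linear in row 2: changing M[2][1] by delta changes det by delta * cofactor(2,1).
Cofactor C_21 = (-1)^(2+1) * minor(2,1) = -28
Entry delta = -3 - 0 = -3
Det delta = -3 * -28 = 84
New det = -140 + 84 = -56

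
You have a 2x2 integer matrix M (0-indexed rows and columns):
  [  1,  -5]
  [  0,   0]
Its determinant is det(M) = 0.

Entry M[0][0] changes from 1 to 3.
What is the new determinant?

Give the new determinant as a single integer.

Answer: 0

Derivation:
det is linear in row 0: changing M[0][0] by delta changes det by delta * cofactor(0,0).
Cofactor C_00 = (-1)^(0+0) * minor(0,0) = 0
Entry delta = 3 - 1 = 2
Det delta = 2 * 0 = 0
New det = 0 + 0 = 0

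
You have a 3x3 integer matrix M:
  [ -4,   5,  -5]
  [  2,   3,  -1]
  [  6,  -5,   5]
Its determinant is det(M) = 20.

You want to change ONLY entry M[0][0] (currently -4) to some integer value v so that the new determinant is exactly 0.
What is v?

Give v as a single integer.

det is linear in entry M[0][0]: det = old_det + (v - -4) * C_00
Cofactor C_00 = 10
Want det = 0: 20 + (v - -4) * 10 = 0
  (v - -4) = -20 / 10 = -2
  v = -4 + (-2) = -6

Answer: -6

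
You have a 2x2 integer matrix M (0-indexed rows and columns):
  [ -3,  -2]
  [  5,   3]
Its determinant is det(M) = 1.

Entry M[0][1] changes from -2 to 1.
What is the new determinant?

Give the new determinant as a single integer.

det is linear in row 0: changing M[0][1] by delta changes det by delta * cofactor(0,1).
Cofactor C_01 = (-1)^(0+1) * minor(0,1) = -5
Entry delta = 1 - -2 = 3
Det delta = 3 * -5 = -15
New det = 1 + -15 = -14

Answer: -14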